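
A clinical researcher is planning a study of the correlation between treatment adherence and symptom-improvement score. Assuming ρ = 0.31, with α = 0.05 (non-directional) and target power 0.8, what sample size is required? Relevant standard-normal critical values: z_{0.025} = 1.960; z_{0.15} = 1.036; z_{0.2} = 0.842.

Fisher's z: C = ½·ln((1+r)/(1−r)) = ½·ln(1.8986) = 0.3205.
n = ((z_{α/2} + z_β)/C)² + 3.
(1.960 + 0.842) / 0.3205 = 2.802 / 0.3205 = 8.743.
n = 8.743² + 3 = 76.43 + 3 = 79.4.
Round up.

n = 80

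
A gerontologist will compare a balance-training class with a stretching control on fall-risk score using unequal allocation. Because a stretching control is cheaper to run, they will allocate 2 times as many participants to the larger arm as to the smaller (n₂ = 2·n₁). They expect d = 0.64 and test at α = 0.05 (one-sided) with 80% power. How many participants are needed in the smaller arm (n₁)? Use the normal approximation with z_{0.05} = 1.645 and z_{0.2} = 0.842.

n₁ = 23

With allocation ratio k = n₂/n₁ = 2, Var(x̄₁−x̄₂) = σ²(1/n₁ + 1/(k·n₁)) = σ²·(k+1)/(k·n₁).
So n₁ = (1 + 1/k)·((z_{α} + z_β)/d)² = 1.500 × (2.487/0.64)².
n₁ = 1.500 × 15.10 = 22.7.
Round up: n₁ = 23, giving n₂ = 2 × 23 = 46.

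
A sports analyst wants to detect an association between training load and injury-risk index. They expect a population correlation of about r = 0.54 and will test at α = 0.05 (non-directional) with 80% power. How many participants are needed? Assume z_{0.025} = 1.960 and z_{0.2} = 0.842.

n = 25

Fisher's z: C = ½·ln((1+r)/(1−r)) = ½·ln(3.3478) = 0.6042.
n = ((z_{α/2} + z_β)/C)² + 3.
(1.960 + 0.842) / 0.6042 = 2.802 / 0.6042 = 4.638.
n = 4.638² + 3 = 21.51 + 3 = 24.5.
Round up.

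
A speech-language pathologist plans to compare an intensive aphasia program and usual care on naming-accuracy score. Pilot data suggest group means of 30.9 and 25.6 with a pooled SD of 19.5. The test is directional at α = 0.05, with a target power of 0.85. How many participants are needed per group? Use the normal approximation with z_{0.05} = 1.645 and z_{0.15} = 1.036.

Cohen's d = |M₁ − M₂| / SD_pooled = |30.9 − 25.6| / 19.5 = 5.3 / 19.5 = 0.272.
For two independent groups with equal n: n = 2·((z_{α} + z_β) / d)².
z_{α} + z_β = 1.645 + 1.036 = 2.681.
n = 2 × (2.681 / 0.272)² = 2 × 9.857² = 2 × 97.15 = 194.3.
Round up to the next whole participant.

n = 195 per group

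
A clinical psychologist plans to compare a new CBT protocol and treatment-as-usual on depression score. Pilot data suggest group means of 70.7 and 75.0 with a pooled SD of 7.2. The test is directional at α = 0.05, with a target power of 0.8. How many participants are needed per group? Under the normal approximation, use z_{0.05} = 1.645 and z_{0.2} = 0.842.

n = 35 per group

Cohen's d = |M₁ − M₂| / SD_pooled = |70.7 − 75.0| / 7.2 = 4.3 / 7.2 = 0.597.
For two independent groups with equal n: n = 2·((z_{α} + z_β) / d)².
z_{α} + z_β = 1.645 + 0.842 = 2.487.
n = 2 × (2.487 / 0.597)² = 2 × 4.166² = 2 × 17.35 = 34.7.
Round up to the next whole participant.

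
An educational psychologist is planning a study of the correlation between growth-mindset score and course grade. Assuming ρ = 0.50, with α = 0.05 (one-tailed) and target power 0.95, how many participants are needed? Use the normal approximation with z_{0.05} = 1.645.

Fisher's z: C = ½·ln((1+r)/(1−r)) = ½·ln(3.0000) = 0.5493.
n = ((z_{α} + z_β)/C)² + 3.
(1.645 + 1.645) / 0.5493 = 3.290 / 0.5493 = 5.989.
n = 5.989² + 3 = 35.87 + 3 = 38.9.
Round up.

n = 39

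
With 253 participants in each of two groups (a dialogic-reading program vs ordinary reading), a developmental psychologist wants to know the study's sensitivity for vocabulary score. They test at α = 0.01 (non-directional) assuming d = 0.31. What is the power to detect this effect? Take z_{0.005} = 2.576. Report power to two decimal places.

power ≈ 0.82

For two equal groups, power = Φ(d·√(n/2) − z_{α/2}).
d·√(n/2) = 0.31 × √(253/2) = 0.31 × 11.247 = 3.487.
z_β = 3.487 − 2.576 = 0.911.
Power = Φ(0.911) = 0.819.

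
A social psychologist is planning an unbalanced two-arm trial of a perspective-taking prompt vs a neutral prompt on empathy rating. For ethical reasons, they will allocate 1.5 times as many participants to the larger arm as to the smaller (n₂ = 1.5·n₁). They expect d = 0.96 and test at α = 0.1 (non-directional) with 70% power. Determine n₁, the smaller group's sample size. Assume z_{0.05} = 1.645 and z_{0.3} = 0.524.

With allocation ratio k = n₂/n₁ = 1.5, Var(x̄₁−x̄₂) = σ²(1/n₁ + 1/(k·n₁)) = σ²·(k+1)/(k·n₁).
So n₁ = (1 + 1/k)·((z_{α/2} + z_β)/d)² = 1.667 × (2.169/0.96)².
n₁ = 1.667 × 5.10 = 8.5.
Round up: n₁ = 9, giving n₂ = ⌈1.5 × 9⌉ = ⌈13.5⌉ = 14.

n₁ = 9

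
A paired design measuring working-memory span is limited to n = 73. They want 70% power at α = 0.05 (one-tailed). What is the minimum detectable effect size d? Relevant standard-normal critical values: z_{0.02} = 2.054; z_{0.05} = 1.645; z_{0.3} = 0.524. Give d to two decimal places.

For a single sample (or paired design) of n = 73: d_min = (z_{α} + z_β)/√n.
z-sum = 1.645 + 0.524 = 2.169.
d_min = 2.169 / √73 = 2.169 / 8.544 = 0.254.

d_min ≈ 0.25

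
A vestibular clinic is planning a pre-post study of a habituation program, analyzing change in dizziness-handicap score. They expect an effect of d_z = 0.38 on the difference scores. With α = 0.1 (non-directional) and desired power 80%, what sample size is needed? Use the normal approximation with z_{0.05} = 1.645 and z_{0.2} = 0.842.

n = 43 pairs

For a paired (one-sample on differences) test: n = ((z_{α/2} + z_β) / d)².
z_{α/2} + z_β = 1.645 + 0.842 = 2.487.
n = (2.487 / 0.38)² = 6.545² = 42.83.
Round up.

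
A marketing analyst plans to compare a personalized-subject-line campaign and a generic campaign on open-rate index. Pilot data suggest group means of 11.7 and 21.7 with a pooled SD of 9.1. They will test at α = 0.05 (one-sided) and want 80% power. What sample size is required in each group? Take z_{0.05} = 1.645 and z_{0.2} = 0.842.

Cohen's d = |M₁ − M₂| / SD_pooled = |11.7 − 21.7| / 9.1 = 10.0 / 9.1 = 1.099.
For two independent groups with equal n: n = 2·((z_{α} + z_β) / d)².
z_{α} + z_β = 1.645 + 0.842 = 2.487.
n = 2 × (2.487 / 1.099)² = 2 × 2.263² = 2 × 5.12 = 10.2.
Round up to the next whole participant.

n = 11 per group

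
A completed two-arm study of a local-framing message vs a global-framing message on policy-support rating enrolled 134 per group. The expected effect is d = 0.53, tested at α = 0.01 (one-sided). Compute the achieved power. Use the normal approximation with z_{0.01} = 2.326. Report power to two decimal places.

For two equal groups, power = Φ(d·√(n/2) − z_{α}).
d·√(n/2) = 0.53 × √(134/2) = 0.53 × 8.185 = 4.338.
z_β = 4.338 − 2.326 = 2.012.
Power = Φ(2.012) = 0.978.

power ≈ 0.98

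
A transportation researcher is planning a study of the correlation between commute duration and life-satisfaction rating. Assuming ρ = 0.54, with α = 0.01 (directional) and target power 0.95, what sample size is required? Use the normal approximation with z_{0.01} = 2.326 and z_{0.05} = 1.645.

Fisher's z: C = ½·ln((1+r)/(1−r)) = ½·ln(3.3478) = 0.6042.
n = ((z_{α} + z_β)/C)² + 3.
(2.326 + 1.645) / 0.6042 = 3.971 / 0.6042 = 6.572.
n = 6.572² + 3 = 43.20 + 3 = 46.2.
Round up.

n = 47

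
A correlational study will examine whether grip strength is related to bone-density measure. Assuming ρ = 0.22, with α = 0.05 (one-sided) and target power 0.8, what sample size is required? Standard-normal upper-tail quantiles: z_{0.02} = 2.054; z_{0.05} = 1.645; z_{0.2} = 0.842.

Fisher's z: C = ½·ln((1+r)/(1−r)) = ½·ln(1.5641) = 0.2237.
n = ((z_{α} + z_β)/C)² + 3.
(1.645 + 0.842) / 0.2237 = 2.487 / 0.2237 = 11.118.
n = 11.118² + 3 = 123.60 + 3 = 126.6.
Round up.

n = 127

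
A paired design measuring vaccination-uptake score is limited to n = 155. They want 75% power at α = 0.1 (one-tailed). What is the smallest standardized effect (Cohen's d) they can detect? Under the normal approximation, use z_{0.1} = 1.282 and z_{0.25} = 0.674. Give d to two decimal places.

d_min ≈ 0.16

For a single sample (or paired design) of n = 155: d_min = (z_{α} + z_β)/√n.
z-sum = 1.282 + 0.674 = 1.956.
d_min = 1.956 / √155 = 1.956 / 12.450 = 0.157.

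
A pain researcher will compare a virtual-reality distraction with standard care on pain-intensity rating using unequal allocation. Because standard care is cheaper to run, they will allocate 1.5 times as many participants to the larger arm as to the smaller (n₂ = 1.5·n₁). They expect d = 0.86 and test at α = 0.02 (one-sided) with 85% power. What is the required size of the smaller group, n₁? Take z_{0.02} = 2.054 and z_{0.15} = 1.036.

With allocation ratio k = n₂/n₁ = 1.5, Var(x̄₁−x̄₂) = σ²(1/n₁ + 1/(k·n₁)) = σ²·(k+1)/(k·n₁).
So n₁ = (1 + 1/k)·((z_{α} + z_β)/d)² = 1.667 × (3.090/0.86)².
n₁ = 1.667 × 12.91 = 21.5.
Round up: n₁ = 22, giving n₂ = 1.5 × 22 = 33.

n₁ = 22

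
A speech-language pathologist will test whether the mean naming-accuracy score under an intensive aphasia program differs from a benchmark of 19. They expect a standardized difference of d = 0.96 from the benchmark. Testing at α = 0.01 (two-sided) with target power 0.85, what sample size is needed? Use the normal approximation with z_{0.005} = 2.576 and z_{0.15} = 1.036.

For a one-sample test: n = ((z_{α/2} + z_β) / d)².
z_{α/2} + z_β = 2.576 + 1.036 = 3.612.
n = (3.612 / 0.96)² = 3.763² = 14.16.
Round up.

n = 15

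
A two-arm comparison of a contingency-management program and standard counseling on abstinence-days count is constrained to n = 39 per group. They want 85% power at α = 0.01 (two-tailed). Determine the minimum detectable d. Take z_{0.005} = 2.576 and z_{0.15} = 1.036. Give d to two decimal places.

For two independent groups of n = 39 each: d_min = (z_{α/2} + z_β)·√(2/n).
z-sum = 2.576 + 1.036 = 3.612.
d_min = 3.612 × √(2/39) = 3.612 × 0.2265 = 0.818.

d_min ≈ 0.82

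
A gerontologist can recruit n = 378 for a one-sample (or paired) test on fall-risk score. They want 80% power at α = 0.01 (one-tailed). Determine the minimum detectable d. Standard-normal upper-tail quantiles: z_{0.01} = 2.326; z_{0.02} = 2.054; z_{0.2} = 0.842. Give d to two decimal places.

d_min ≈ 0.16

For a single sample (or paired design) of n = 378: d_min = (z_{α} + z_β)/√n.
z-sum = 2.326 + 0.842 = 3.168.
d_min = 3.168 / √378 = 3.168 / 19.442 = 0.163.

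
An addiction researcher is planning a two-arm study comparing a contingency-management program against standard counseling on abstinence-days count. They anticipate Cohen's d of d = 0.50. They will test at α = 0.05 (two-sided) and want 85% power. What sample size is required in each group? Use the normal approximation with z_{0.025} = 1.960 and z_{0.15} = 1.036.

For two independent groups with equal n: n = 2·((z_{α/2} + z_β) / d)².
z_{α/2} + z_β = 1.960 + 1.036 = 2.996.
n = 2 × (2.996 / 0.50)² = 2 × 5.992² = 2 × 35.90 = 71.8.
Round up to the next whole participant.

n = 72 per group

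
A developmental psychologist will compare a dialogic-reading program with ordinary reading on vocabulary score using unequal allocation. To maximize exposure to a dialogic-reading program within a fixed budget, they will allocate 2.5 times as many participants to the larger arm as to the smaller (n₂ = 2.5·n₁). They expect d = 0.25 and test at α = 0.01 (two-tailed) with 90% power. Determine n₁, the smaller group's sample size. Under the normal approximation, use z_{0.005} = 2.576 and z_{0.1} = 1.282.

n₁ = 334

With allocation ratio k = n₂/n₁ = 2.5, Var(x̄₁−x̄₂) = σ²(1/n₁ + 1/(k·n₁)) = σ²·(k+1)/(k·n₁).
So n₁ = (1 + 1/k)·((z_{α/2} + z_β)/d)² = 1.400 × (3.858/0.25)².
n₁ = 1.400 × 238.15 = 333.4.
Round up: n₁ = 334, giving n₂ = 2.5 × 334 = 835.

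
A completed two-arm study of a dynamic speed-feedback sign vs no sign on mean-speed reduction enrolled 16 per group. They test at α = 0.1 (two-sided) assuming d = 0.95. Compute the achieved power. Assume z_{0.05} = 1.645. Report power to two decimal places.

power ≈ 0.85

For two equal groups, power = Φ(d·√(n/2) − z_{α/2}).
d·√(n/2) = 0.95 × √(16/2) = 0.95 × 2.828 = 2.687.
z_β = 2.687 − 1.645 = 1.042.
Power = Φ(1.042) = 0.851.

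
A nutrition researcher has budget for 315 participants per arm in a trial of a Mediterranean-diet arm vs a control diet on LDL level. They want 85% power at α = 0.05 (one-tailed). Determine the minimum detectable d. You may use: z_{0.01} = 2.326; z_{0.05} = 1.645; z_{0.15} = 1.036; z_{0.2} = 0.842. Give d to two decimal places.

d_min ≈ 0.21

For two independent groups of n = 315 each: d_min = (z_{α} + z_β)·√(2/n).
z-sum = 1.645 + 1.036 = 2.681.
d_min = 2.681 × √(2/315) = 2.681 × 0.0797 = 0.214.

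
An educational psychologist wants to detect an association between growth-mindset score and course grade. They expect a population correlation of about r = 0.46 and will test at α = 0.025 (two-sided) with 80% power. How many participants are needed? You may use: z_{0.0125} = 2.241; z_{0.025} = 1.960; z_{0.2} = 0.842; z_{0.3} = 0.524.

Fisher's z: C = ½·ln((1+r)/(1−r)) = ½·ln(2.7037) = 0.4973.
n = ((z_{α/2} + z_β)/C)² + 3.
(2.241 + 0.842) / 0.4973 = 3.083 / 0.4973 = 6.199.
n = 6.199² + 3 = 38.43 + 3 = 41.4.
Round up.

n = 42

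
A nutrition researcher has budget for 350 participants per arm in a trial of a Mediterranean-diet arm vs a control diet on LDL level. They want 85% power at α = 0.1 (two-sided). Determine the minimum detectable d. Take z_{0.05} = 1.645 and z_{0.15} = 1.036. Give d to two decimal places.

d_min ≈ 0.20

For two independent groups of n = 350 each: d_min = (z_{α/2} + z_β)·√(2/n).
z-sum = 1.645 + 1.036 = 2.681.
d_min = 2.681 × √(2/350) = 2.681 × 0.0756 = 0.203.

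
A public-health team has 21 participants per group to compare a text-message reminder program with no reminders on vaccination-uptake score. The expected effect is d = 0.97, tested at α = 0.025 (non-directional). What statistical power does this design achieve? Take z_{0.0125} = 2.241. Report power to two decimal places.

power ≈ 0.82

For two equal groups, power = Φ(d·√(n/2) − z_{α/2}).
d·√(n/2) = 0.97 × √(21/2) = 0.97 × 3.240 = 3.143.
z_β = 3.143 − 2.241 = 0.902.
Power = Φ(0.902) = 0.817.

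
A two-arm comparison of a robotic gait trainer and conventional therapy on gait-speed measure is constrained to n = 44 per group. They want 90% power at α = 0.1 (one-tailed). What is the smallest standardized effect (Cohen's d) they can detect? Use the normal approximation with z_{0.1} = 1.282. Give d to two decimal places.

d_min ≈ 0.55

For two independent groups of n = 44 each: d_min = (z_{α} + z_β)·√(2/n).
z-sum = 1.282 + 1.282 = 2.564.
d_min = 2.564 × √(2/44) = 2.564 × 0.2132 = 0.547.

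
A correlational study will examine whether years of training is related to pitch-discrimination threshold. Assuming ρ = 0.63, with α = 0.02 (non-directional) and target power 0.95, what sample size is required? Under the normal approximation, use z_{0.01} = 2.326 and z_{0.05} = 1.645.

n = 32

Fisher's z: C = ½·ln((1+r)/(1−r)) = ½·ln(4.4054) = 0.7414.
n = ((z_{α/2} + z_β)/C)² + 3.
(2.326 + 1.645) / 0.7414 = 3.971 / 0.7414 = 5.356.
n = 5.356² + 3 = 28.69 + 3 = 31.7.
Round up.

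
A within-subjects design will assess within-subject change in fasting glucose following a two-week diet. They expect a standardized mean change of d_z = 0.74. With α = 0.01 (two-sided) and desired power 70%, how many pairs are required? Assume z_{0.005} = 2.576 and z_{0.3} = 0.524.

For a paired (one-sample on differences) test: n = ((z_{α/2} + z_β) / d)².
z_{α/2} + z_β = 2.576 + 0.524 = 3.100.
n = (3.100 / 0.74)² = 4.189² = 17.55.
Round up.

n = 18 pairs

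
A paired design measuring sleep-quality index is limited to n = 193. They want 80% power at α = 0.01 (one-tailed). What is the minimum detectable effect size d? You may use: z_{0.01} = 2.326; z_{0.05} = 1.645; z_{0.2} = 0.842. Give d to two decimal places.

d_min ≈ 0.23

For a single sample (or paired design) of n = 193: d_min = (z_{α} + z_β)/√n.
z-sum = 2.326 + 0.842 = 3.168.
d_min = 3.168 / √193 = 3.168 / 13.892 = 0.228.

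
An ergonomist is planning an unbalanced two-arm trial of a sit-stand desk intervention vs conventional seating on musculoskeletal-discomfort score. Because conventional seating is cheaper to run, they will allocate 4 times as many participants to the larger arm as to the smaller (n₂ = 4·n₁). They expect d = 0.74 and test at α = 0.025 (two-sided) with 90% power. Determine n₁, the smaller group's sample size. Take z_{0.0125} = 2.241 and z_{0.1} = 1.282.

n₁ = 29

With allocation ratio k = n₂/n₁ = 4, Var(x̄₁−x̄₂) = σ²(1/n₁ + 1/(k·n₁)) = σ²·(k+1)/(k·n₁).
So n₁ = (1 + 1/k)·((z_{α/2} + z_β)/d)² = 1.250 × (3.523/0.74)².
n₁ = 1.250 × 22.67 = 28.3.
Round up: n₁ = 29, giving n₂ = 4 × 29 = 116.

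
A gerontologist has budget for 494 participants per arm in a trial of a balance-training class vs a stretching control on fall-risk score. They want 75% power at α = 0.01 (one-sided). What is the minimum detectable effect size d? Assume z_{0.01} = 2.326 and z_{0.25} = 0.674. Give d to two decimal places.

For two independent groups of n = 494 each: d_min = (z_{α} + z_β)·√(2/n).
z-sum = 2.326 + 0.674 = 3.000.
d_min = 3.000 × √(2/494) = 3.000 × 0.0636 = 0.191.

d_min ≈ 0.19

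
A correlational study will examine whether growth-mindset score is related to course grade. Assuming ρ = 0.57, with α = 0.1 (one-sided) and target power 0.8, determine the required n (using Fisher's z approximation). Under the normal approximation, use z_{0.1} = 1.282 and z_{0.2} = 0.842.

n = 14

Fisher's z: C = ½·ln((1+r)/(1−r)) = ½·ln(3.6512) = 0.6475.
n = ((z_{α} + z_β)/C)² + 3.
(1.282 + 0.842) / 0.6475 = 2.124 / 0.6475 = 3.280.
n = 3.280² + 3 = 10.76 + 3 = 13.8.
Round up.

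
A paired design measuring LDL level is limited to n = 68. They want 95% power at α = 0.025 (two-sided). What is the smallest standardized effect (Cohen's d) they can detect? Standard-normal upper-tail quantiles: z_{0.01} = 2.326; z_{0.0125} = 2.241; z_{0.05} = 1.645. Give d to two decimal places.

d_min ≈ 0.47

For a single sample (or paired design) of n = 68: d_min = (z_{α/2} + z_β)/√n.
z-sum = 2.241 + 1.645 = 3.886.
d_min = 3.886 / √68 = 3.886 / 8.246 = 0.471.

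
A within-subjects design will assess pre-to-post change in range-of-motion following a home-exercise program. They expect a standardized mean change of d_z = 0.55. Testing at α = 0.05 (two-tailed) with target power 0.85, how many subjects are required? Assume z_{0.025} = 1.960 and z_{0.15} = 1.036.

For a paired (one-sample on differences) test: n = ((z_{α/2} + z_β) / d)².
z_{α/2} + z_β = 1.960 + 1.036 = 2.996.
n = (2.996 / 0.55)² = 5.447² = 29.67.
Round up.

n = 30 pairs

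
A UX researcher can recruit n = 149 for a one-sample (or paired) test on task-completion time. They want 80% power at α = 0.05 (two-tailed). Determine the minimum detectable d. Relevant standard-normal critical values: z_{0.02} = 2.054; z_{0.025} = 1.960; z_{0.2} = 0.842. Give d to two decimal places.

d_min ≈ 0.23

For a single sample (or paired design) of n = 149: d_min = (z_{α/2} + z_β)/√n.
z-sum = 1.960 + 0.842 = 2.802.
d_min = 2.802 / √149 = 2.802 / 12.207 = 0.230.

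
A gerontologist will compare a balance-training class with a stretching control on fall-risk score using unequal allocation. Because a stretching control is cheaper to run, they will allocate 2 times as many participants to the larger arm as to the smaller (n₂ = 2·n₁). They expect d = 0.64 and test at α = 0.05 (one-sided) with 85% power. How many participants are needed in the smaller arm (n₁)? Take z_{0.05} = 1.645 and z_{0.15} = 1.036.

With allocation ratio k = n₂/n₁ = 2, Var(x̄₁−x̄₂) = σ²(1/n₁ + 1/(k·n₁)) = σ²·(k+1)/(k·n₁).
So n₁ = (1 + 1/k)·((z_{α} + z_β)/d)² = 1.500 × (2.681/0.64)².
n₁ = 1.500 × 17.55 = 26.3.
Round up: n₁ = 27, giving n₂ = 2 × 27 = 54.

n₁ = 27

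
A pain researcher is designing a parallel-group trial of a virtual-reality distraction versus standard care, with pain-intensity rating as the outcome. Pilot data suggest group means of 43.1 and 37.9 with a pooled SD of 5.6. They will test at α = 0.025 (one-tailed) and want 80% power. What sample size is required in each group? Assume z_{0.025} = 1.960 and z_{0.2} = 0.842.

n = 19 per group

Cohen's d = |M₁ − M₂| / SD_pooled = |43.1 − 37.9| / 5.6 = 5.2 / 5.6 = 0.929.
For two independent groups with equal n: n = 2·((z_{α} + z_β) / d)².
z_{α} + z_β = 1.960 + 0.842 = 2.802.
n = 2 × (2.802 / 0.929)² = 2 × 3.016² = 2 × 9.10 = 18.2.
Round up to the next whole participant.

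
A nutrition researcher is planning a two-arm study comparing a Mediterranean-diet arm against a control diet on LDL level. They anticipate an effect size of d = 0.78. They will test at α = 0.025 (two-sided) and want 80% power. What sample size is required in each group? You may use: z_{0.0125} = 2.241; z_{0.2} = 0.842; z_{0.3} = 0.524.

n = 32 per group

For two independent groups with equal n: n = 2·((z_{α/2} + z_β) / d)².
z_{α/2} + z_β = 2.241 + 0.842 = 3.083.
n = 2 × (3.083 / 0.78)² = 2 × 3.953² = 2 × 15.62 = 31.2.
Round up to the next whole participant.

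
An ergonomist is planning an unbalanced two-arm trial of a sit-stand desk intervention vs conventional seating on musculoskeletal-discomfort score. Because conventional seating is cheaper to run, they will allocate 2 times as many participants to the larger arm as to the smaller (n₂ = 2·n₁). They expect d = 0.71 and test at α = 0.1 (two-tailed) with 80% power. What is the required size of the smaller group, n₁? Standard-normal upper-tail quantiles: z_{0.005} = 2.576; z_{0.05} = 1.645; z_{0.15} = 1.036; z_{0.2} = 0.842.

With allocation ratio k = n₂/n₁ = 2, Var(x̄₁−x̄₂) = σ²(1/n₁ + 1/(k·n₁)) = σ²·(k+1)/(k·n₁).
So n₁ = (1 + 1/k)·((z_{α/2} + z_β)/d)² = 1.500 × (2.487/0.71)².
n₁ = 1.500 × 12.27 = 18.4.
Round up: n₁ = 19, giving n₂ = 2 × 19 = 38.

n₁ = 19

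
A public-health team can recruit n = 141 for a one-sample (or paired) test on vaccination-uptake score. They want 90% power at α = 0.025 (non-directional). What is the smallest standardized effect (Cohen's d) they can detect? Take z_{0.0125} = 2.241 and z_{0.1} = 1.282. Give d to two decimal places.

For a single sample (or paired design) of n = 141: d_min = (z_{α/2} + z_β)/√n.
z-sum = 2.241 + 1.282 = 3.523.
d_min = 3.523 / √141 = 3.523 / 11.874 = 0.297.

d_min ≈ 0.30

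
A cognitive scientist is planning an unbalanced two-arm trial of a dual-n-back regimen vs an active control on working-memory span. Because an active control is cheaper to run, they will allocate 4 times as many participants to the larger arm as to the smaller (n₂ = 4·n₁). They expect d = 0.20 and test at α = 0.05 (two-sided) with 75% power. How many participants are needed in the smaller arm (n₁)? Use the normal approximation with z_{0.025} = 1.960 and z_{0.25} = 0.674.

With allocation ratio k = n₂/n₁ = 4, Var(x̄₁−x̄₂) = σ²(1/n₁ + 1/(k·n₁)) = σ²·(k+1)/(k·n₁).
So n₁ = (1 + 1/k)·((z_{α/2} + z_β)/d)² = 1.250 × (2.634/0.20)².
n₁ = 1.250 × 173.45 = 216.8.
Round up: n₁ = 217, giving n₂ = 4 × 217 = 868.

n₁ = 217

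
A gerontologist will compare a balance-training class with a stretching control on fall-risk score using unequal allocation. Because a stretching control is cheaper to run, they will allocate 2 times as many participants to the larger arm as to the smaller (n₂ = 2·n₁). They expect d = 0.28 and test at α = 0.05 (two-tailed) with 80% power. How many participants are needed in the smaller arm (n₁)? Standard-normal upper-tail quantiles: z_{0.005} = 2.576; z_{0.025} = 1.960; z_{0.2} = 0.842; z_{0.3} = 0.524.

n₁ = 151

With allocation ratio k = n₂/n₁ = 2, Var(x̄₁−x̄₂) = σ²(1/n₁ + 1/(k·n₁)) = σ²·(k+1)/(k·n₁).
So n₁ = (1 + 1/k)·((z_{α/2} + z_β)/d)² = 1.500 × (2.802/0.28)².
n₁ = 1.500 × 100.14 = 150.2.
Round up: n₁ = 151, giving n₂ = 2 × 151 = 302.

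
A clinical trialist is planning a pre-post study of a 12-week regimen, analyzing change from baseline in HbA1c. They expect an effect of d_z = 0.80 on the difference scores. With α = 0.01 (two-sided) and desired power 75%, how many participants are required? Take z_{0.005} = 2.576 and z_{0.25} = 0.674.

For a paired (one-sample on differences) test: n = ((z_{α/2} + z_β) / d)².
z_{α/2} + z_β = 2.576 + 0.674 = 3.250.
n = (3.250 / 0.80)² = 4.062² = 16.50.
Round up.

n = 17 pairs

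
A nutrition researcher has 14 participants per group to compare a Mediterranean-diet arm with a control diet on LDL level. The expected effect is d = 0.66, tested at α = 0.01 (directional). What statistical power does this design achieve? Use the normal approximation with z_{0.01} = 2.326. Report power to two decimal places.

power ≈ 0.28

For two equal groups, power = Φ(d·√(n/2) − z_{α}).
d·√(n/2) = 0.66 × √(14/2) = 0.66 × 2.646 = 1.746.
z_β = 1.746 − 2.326 = -0.580.
Power = Φ(-0.580) = 0.281.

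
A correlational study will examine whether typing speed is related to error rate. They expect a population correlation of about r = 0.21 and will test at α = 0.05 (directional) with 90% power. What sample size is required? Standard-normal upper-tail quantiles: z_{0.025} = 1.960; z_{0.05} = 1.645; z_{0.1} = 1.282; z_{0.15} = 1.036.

Fisher's z: C = ½·ln((1+r)/(1−r)) = ½·ln(1.5316) = 0.2132.
n = ((z_{α} + z_β)/C)² + 3.
(1.645 + 1.282) / 0.2132 = 2.927 / 0.2132 = 13.729.
n = 13.729² + 3 = 188.48 + 3 = 191.5.
Round up.

n = 192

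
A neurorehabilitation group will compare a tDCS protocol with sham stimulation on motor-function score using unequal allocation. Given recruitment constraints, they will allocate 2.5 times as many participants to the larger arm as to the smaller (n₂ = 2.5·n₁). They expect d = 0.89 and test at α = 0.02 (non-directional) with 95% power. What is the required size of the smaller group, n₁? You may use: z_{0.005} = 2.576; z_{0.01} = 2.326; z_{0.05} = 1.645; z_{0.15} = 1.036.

n₁ = 28

With allocation ratio k = n₂/n₁ = 2.5, Var(x̄₁−x̄₂) = σ²(1/n₁ + 1/(k·n₁)) = σ²·(k+1)/(k·n₁).
So n₁ = (1 + 1/k)·((z_{α/2} + z_β)/d)² = 1.400 × (3.971/0.89)².
n₁ = 1.400 × 19.91 = 27.9.
Round up: n₁ = 28, giving n₂ = 2.5 × 28 = 70.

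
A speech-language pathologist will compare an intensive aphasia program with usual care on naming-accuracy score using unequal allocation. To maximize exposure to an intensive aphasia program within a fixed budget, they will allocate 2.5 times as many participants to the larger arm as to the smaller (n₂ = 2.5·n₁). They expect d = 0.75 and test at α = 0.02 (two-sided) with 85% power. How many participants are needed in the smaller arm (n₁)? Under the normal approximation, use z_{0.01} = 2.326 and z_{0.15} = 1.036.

n₁ = 29

With allocation ratio k = n₂/n₁ = 2.5, Var(x̄₁−x̄₂) = σ²(1/n₁ + 1/(k·n₁)) = σ²·(k+1)/(k·n₁).
So n₁ = (1 + 1/k)·((z_{α/2} + z_β)/d)² = 1.400 × (3.362/0.75)².
n₁ = 1.400 × 20.09 = 28.1.
Round up: n₁ = 29, giving n₂ = ⌈2.5 × 29⌉ = ⌈72.5⌉ = 73.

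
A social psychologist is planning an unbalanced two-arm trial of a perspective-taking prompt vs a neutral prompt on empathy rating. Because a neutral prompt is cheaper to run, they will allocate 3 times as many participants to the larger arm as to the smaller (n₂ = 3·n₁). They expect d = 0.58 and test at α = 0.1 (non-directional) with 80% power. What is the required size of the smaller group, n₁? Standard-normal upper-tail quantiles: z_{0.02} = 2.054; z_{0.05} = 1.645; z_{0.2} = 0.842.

n₁ = 25

With allocation ratio k = n₂/n₁ = 3, Var(x̄₁−x̄₂) = σ²(1/n₁ + 1/(k·n₁)) = σ²·(k+1)/(k·n₁).
So n₁ = (1 + 1/k)·((z_{α/2} + z_β)/d)² = 1.333 × (2.487/0.58)².
n₁ = 1.333 × 18.39 = 24.5.
Round up: n₁ = 25, giving n₂ = 3 × 25 = 75.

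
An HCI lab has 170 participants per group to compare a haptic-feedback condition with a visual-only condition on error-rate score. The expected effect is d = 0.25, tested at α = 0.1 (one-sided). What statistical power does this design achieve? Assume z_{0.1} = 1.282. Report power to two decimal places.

power ≈ 0.85

For two equal groups, power = Φ(d·√(n/2) − z_{α}).
d·√(n/2) = 0.25 × √(170/2) = 0.25 × 9.220 = 2.305.
z_β = 2.305 − 1.282 = 1.023.
Power = Φ(1.023) = 0.847.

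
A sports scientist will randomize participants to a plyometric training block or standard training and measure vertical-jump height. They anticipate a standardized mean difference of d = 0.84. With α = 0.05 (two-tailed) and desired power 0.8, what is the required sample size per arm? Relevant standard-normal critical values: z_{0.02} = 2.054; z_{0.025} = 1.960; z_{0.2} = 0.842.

For two independent groups with equal n: n = 2·((z_{α/2} + z_β) / d)².
z_{α/2} + z_β = 1.960 + 0.842 = 2.802.
n = 2 × (2.802 / 0.84)² = 2 × 3.336² = 2 × 11.13 = 22.3.
Round up to the next whole participant.

n = 23 per group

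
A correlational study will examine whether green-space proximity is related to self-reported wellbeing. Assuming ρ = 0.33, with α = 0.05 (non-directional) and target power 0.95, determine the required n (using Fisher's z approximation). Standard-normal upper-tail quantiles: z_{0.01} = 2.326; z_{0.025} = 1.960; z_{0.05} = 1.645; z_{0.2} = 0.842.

n = 114

Fisher's z: C = ½·ln((1+r)/(1−r)) = ½·ln(1.9851) = 0.3428.
n = ((z_{α/2} + z_β)/C)² + 3.
(1.960 + 1.645) / 0.3428 = 3.605 / 0.3428 = 10.516.
n = 10.516² + 3 = 110.59 + 3 = 113.6.
Round up.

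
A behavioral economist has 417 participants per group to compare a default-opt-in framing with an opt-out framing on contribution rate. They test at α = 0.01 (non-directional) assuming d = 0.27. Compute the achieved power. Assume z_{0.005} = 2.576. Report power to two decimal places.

power ≈ 0.91

For two equal groups, power = Φ(d·√(n/2) − z_{α/2}).
d·√(n/2) = 0.27 × √(417/2) = 0.27 × 14.440 = 3.899.
z_β = 3.899 − 2.576 = 1.323.
Power = Φ(1.323) = 0.907.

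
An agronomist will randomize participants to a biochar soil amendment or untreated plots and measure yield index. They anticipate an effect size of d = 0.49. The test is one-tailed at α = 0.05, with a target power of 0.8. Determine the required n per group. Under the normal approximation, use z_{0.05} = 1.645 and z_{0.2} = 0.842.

For two independent groups with equal n: n = 2·((z_{α} + z_β) / d)².
z_{α} + z_β = 1.645 + 0.842 = 2.487.
n = 2 × (2.487 / 0.49)² = 2 × 5.076² = 2 × 25.76 = 51.5.
Round up to the next whole participant.

n = 52 per group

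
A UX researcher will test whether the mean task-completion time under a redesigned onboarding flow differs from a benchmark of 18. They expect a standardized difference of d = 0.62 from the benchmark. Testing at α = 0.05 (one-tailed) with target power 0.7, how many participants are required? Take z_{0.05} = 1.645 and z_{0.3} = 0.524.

n = 13

For a one-sample test: n = ((z_{α} + z_β) / d)².
z_{α} + z_β = 1.645 + 0.524 = 2.169.
n = (2.169 / 0.62)² = 3.498² = 12.24.
Round up.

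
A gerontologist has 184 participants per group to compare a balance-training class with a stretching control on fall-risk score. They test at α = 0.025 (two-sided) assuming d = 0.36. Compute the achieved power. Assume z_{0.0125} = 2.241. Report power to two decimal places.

power ≈ 0.89

For two equal groups, power = Φ(d·√(n/2) − z_{α/2}).
d·√(n/2) = 0.36 × √(184/2) = 0.36 × 9.592 = 3.453.
z_β = 3.453 − 2.241 = 1.212.
Power = Φ(1.212) = 0.887.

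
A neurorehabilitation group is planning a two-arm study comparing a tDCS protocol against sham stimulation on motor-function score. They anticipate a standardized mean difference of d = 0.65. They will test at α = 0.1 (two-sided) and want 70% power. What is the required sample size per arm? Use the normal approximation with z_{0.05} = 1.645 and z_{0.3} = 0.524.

n = 23 per group

For two independent groups with equal n: n = 2·((z_{α/2} + z_β) / d)².
z_{α/2} + z_β = 1.645 + 0.524 = 2.169.
n = 2 × (2.169 / 0.65)² = 2 × 3.337² = 2 × 11.14 = 22.3.
Round up to the next whole participant.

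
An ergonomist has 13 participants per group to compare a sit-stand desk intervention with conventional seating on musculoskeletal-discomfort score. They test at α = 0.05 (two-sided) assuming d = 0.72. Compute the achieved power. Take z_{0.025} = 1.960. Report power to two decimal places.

For two equal groups, power = Φ(d·√(n/2) − z_{α/2}).
d·√(n/2) = 0.72 × √(13/2) = 0.72 × 2.550 = 1.836.
z_β = 1.836 − 1.960 = -0.124.
Power = Φ(-0.124) = 0.451.

power ≈ 0.45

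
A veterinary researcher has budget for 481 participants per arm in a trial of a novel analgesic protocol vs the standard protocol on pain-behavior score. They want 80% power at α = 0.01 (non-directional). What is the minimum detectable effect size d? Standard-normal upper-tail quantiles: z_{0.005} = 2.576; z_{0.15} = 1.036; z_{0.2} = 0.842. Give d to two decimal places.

d_min ≈ 0.22

For two independent groups of n = 481 each: d_min = (z_{α/2} + z_β)·√(2/n).
z-sum = 2.576 + 0.842 = 3.418.
d_min = 3.418 × √(2/481) = 3.418 × 0.0645 = 0.220.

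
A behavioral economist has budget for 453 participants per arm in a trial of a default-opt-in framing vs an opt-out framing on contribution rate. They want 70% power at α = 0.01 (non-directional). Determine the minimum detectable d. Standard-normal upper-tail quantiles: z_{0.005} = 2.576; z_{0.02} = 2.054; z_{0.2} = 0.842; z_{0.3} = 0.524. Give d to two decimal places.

For two independent groups of n = 453 each: d_min = (z_{α/2} + z_β)·√(2/n).
z-sum = 2.576 + 0.524 = 3.100.
d_min = 3.100 × √(2/453) = 3.100 × 0.0664 = 0.206.

d_min ≈ 0.21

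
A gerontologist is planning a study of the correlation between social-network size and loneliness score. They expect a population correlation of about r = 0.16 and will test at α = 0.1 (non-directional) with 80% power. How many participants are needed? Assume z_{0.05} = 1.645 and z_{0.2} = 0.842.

n = 241

Fisher's z: C = ½·ln((1+r)/(1−r)) = ½·ln(1.3810) = 0.1614.
n = ((z_{α/2} + z_β)/C)² + 3.
(1.645 + 0.842) / 0.1614 = 2.487 / 0.1614 = 15.409.
n = 15.409² + 3 = 237.43 + 3 = 240.4.
Round up.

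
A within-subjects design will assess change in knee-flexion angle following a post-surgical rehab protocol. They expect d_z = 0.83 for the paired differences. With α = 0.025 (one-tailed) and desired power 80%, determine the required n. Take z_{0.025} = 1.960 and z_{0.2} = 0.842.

For a paired (one-sample on differences) test: n = ((z_{α} + z_β) / d)².
z_{α} + z_β = 1.960 + 0.842 = 2.802.
n = (2.802 / 0.83)² = 3.376² = 11.40.
Round up.

n = 12 pairs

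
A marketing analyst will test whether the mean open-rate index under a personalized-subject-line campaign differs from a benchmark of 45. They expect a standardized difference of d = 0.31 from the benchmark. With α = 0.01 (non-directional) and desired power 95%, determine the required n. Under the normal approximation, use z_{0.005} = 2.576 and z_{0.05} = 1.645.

n = 186

For a one-sample test: n = ((z_{α/2} + z_β) / d)².
z_{α/2} + z_β = 2.576 + 1.645 = 4.221.
n = (4.221 / 0.31)² = 13.616² = 185.40.
Round up.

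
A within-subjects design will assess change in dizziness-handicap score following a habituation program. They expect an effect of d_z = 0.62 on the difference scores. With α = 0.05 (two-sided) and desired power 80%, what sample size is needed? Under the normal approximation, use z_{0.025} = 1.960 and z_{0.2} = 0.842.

n = 21 pairs

For a paired (one-sample on differences) test: n = ((z_{α/2} + z_β) / d)².
z_{α/2} + z_β = 1.960 + 0.842 = 2.802.
n = (2.802 / 0.62)² = 4.519² = 20.42.
Round up.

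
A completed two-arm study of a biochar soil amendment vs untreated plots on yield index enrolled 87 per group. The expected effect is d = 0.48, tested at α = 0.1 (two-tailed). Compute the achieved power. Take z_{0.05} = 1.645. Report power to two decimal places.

power ≈ 0.94

For two equal groups, power = Φ(d·√(n/2) − z_{α/2}).
d·√(n/2) = 0.48 × √(87/2) = 0.48 × 6.595 = 3.166.
z_β = 3.166 − 1.645 = 1.521.
Power = Φ(1.521) = 0.936.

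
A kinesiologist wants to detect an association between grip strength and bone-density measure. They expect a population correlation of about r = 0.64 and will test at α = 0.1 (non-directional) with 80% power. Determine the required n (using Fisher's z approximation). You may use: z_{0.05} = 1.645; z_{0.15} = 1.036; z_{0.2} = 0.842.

Fisher's z: C = ½·ln((1+r)/(1−r)) = ½·ln(4.5556) = 0.7582.
n = ((z_{α/2} + z_β)/C)² + 3.
(1.645 + 0.842) / 0.7582 = 2.487 / 0.7582 = 3.280.
n = 3.280² + 3 = 10.76 + 3 = 13.8.
Round up.

n = 14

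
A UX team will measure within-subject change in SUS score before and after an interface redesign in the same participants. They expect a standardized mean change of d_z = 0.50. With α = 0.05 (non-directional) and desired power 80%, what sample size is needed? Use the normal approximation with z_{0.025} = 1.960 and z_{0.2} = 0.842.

n = 32 pairs

For a paired (one-sample on differences) test: n = ((z_{α/2} + z_β) / d)².
z_{α/2} + z_β = 1.960 + 0.842 = 2.802.
n = (2.802 / 0.50)² = 5.604² = 31.40.
Round up.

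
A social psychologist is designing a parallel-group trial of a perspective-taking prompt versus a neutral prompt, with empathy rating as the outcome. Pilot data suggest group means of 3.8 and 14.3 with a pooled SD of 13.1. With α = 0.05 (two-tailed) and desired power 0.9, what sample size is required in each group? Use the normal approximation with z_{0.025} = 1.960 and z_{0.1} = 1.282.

n = 33 per group

Cohen's d = |M₁ − M₂| / SD_pooled = |3.8 − 14.3| / 13.1 = 10.5 / 13.1 = 0.802.
For two independent groups with equal n: n = 2·((z_{α/2} + z_β) / d)².
z_{α/2} + z_β = 1.960 + 1.282 = 3.242.
n = 2 × (3.242 / 0.802)² = 2 × 4.042² = 2 × 16.34 = 32.7.
Round up to the next whole participant.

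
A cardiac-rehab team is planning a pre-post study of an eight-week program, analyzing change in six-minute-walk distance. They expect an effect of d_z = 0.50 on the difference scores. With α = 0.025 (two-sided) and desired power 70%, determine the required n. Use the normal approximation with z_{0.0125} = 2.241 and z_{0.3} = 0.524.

n = 31 pairs

For a paired (one-sample on differences) test: n = ((z_{α/2} + z_β) / d)².
z_{α/2} + z_β = 2.241 + 0.524 = 2.765.
n = (2.765 / 0.50)² = 5.530² = 30.58.
Round up.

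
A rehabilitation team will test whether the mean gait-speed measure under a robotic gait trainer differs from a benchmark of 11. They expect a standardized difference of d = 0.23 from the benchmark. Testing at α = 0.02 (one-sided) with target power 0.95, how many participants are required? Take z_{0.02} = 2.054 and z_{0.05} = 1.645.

n = 259

For a one-sample test: n = ((z_{α} + z_β) / d)².
z_{α} + z_β = 2.054 + 1.645 = 3.699.
n = (3.699 / 0.23)² = 16.083² = 258.65.
Round up.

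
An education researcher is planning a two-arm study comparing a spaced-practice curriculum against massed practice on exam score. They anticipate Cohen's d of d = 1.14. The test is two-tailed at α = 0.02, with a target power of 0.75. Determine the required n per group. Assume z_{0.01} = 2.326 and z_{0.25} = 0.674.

n = 14 per group

For two independent groups with equal n: n = 2·((z_{α/2} + z_β) / d)².
z_{α/2} + z_β = 2.326 + 0.674 = 3.000.
n = 2 × (3.000 / 1.14)² = 2 × 2.632² = 2 × 6.93 = 13.9.
Round up to the next whole participant.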